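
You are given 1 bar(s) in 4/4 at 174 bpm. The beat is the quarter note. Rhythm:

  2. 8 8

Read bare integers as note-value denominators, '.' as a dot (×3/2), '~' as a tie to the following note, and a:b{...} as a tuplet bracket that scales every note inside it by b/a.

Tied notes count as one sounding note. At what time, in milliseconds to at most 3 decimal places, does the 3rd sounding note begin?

note 3 onset = 7/2b = 1206.897ms

1. 0.0ms @ 0 + 1034.483ms (3)
2. 1034.483ms @ 3 + 172.414ms (1/2)
3. 1206.897ms @ 7/2 + 172.414ms (1/2)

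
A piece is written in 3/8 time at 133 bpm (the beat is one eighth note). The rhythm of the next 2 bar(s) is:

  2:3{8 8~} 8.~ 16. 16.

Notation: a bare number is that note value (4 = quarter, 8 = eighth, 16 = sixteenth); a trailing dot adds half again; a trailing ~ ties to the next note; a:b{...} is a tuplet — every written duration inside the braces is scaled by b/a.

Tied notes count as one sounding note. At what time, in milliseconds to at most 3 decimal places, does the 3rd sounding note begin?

note 3 onset = 21/4b = 2368.421ms

1. 0.0ms @ 0 + 676.692ms (3/2)
2. 676.692ms @ 3/2 + 1691.729ms (15/4)
3. 2368.421ms @ 21/4 + 338.346ms (3/4)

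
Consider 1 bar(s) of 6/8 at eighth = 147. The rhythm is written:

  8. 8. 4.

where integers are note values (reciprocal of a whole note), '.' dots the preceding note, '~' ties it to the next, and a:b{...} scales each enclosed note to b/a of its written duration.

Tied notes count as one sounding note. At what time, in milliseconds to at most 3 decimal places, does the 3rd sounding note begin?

note 3 onset = 3b = 1224.49ms

1. 0.0ms @ 0 + 612.245ms (3/2)
2. 612.245ms @ 3/2 + 612.245ms (3/2)
3. 1224.49ms @ 3 + 1224.49ms (3)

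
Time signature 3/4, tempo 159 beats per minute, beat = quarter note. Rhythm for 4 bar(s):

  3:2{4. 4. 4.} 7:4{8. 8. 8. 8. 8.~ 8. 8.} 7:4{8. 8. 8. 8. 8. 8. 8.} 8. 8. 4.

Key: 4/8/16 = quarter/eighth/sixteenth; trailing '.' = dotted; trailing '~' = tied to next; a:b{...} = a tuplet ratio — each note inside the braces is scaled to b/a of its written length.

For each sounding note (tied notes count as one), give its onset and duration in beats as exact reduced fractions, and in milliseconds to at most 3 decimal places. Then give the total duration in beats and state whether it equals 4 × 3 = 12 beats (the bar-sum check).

1) 0.0ms=0b +377.358ms=1b
2) 377.358ms=1b +377.358ms=1b
3) 754.717ms=2b +377.358ms=1b
4) 1132.075ms=3b +161.725ms=3/7b
5) 1293.801ms=24/7b +161.725ms=3/7b
6) 1455.526ms=27/7b +161.725ms=3/7b
7) 1617.251ms=30/7b +161.725ms=3/7b
8) 1778.976ms=33/7b +323.45ms=6/7b
9) 2102.426ms=39/7b +161.725ms=3/7b
10) 2264.151ms=6b +161.725ms=3/7b
11) 2425.876ms=45/7b +161.725ms=3/7b
12) 2587.601ms=48/7b +161.725ms=3/7b
13) 2749.326ms=51/7b +161.725ms=3/7b
14) 2911.051ms=54/7b +161.725ms=3/7b
15) 3072.776ms=57/7b +161.725ms=3/7b
16) 3234.501ms=60/7b +161.725ms=3/7b
17) 3396.226ms=9b +283.019ms=3/4b
18) 3679.245ms=39/4b +283.019ms=3/4b
19) 3962.264ms=21/2b +566.038ms=3/2b
Σ=12b of 12 (159bpm 3/4) — PASS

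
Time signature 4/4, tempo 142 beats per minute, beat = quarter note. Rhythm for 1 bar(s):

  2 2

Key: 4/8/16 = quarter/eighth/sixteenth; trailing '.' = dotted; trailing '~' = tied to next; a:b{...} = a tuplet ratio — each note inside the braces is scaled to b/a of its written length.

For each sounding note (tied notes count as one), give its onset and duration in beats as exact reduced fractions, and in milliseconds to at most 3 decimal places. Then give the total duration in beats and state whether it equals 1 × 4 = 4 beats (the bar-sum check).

1) 0.0ms=0b +845.07ms=2b
2) 845.07ms=2b +845.07ms=2b
Σ=4b of 4 (142bpm 4/4) — PASS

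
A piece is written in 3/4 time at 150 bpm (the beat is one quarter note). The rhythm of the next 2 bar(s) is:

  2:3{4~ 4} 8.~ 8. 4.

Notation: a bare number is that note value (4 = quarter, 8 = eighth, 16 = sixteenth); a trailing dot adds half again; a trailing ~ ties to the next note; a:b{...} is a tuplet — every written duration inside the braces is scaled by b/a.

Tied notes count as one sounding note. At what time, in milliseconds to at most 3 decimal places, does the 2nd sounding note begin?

1. 0.0ms @ 0 + 1200.0ms (3)
2. 1200.0ms @ 3 + 600.0ms (3/2)
3. 1800.0ms @ 9/2 + 600.0ms (3/2)

note 2 onset = 3b = 1200.0ms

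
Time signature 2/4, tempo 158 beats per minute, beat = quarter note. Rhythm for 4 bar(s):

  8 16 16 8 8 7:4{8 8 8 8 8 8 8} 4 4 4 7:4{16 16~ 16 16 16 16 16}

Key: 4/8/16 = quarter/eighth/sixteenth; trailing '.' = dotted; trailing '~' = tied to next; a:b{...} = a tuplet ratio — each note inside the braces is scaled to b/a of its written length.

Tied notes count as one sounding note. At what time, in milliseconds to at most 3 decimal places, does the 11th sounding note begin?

note 11 onset = 24/7b = 1301.989ms

1. 0.0ms @ 0 + 189.873ms (1/2)
2. 189.873ms @ 1/2 + 94.937ms (1/4)
3. 284.81ms @ 3/4 + 94.937ms (1/4)
4. 379.747ms @ 1 + 189.873ms (1/2)
5. 569.62ms @ 3/2 + 189.873ms (1/2)
6. 759.494ms @ 2 + 108.499ms (2/7)
7. 867.993ms @ 16/7 + 108.499ms (2/7)
8. 976.492ms @ 18/7 + 108.499ms (2/7)
9. 1084.991ms @ 20/7 + 108.499ms (2/7)
10. 1193.49ms @ 22/7 + 108.499ms (2/7)
11. 1301.989ms @ 24/7 + 108.499ms (2/7)
12. 1410.488ms @ 26/7 + 108.499ms (2/7)
13. 1518.987ms @ 4 + 379.747ms (1)
14. 1898.734ms @ 5 + 379.747ms (1)
15. 2278.481ms @ 6 + 379.747ms (1)
16. 2658.228ms @ 7 + 54.25ms (1/7)
17. 2712.477ms @ 50/7 + 108.499ms (2/7)
18. 2820.976ms @ 52/7 + 54.25ms (1/7)
19. 2875.226ms @ 53/7 + 54.25ms (1/7)
20. 2929.476ms @ 54/7 + 54.25ms (1/7)
21. 2983.725ms @ 55/7 + 54.25ms (1/7)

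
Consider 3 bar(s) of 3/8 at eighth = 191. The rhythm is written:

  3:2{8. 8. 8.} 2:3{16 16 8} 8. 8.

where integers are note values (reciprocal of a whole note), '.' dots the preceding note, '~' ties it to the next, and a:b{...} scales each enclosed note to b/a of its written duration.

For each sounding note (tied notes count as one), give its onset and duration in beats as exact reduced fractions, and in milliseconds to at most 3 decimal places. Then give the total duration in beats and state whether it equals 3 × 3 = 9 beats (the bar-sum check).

1) 0.0ms=0b +314.136ms=1b
2) 314.136ms=1b +314.136ms=1b
3) 628.272ms=2b +314.136ms=1b
4) 942.408ms=3b +235.602ms=3/4b
5) 1178.01ms=15/4b +235.602ms=3/4b
6) 1413.613ms=9/2b +471.204ms=3/2b
7) 1884.817ms=6b +471.204ms=3/2b
8) 2356.021ms=15/2b +471.204ms=3/2b
Σ=9b of 9 (191bpm 3/8) — PASS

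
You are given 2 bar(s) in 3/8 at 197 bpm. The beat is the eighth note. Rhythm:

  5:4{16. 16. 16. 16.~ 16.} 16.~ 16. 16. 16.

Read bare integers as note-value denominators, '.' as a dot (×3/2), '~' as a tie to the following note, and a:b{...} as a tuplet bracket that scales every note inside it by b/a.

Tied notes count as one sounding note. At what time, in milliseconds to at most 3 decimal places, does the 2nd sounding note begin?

1. 0.0ms @ 0 + 182.741ms (3/5)
2. 182.741ms @ 3/5 + 182.741ms (3/5)
3. 365.482ms @ 6/5 + 182.741ms (3/5)
4. 548.223ms @ 9/5 + 365.482ms (6/5)
5. 913.706ms @ 3 + 456.853ms (3/2)
6. 1370.558ms @ 9/2 + 228.426ms (3/4)
7. 1598.985ms @ 21/4 + 228.426ms (3/4)

note 2 onset = 3/5b = 182.741ms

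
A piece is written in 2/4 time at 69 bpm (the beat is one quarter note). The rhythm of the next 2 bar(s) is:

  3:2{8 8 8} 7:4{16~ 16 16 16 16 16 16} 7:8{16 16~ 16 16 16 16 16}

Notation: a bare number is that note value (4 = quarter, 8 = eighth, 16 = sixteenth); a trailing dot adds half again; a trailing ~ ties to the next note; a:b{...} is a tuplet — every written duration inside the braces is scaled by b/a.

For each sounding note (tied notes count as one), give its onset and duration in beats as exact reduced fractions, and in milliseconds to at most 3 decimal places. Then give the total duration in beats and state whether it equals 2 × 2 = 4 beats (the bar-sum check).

1) 0.0ms=0b +289.855ms=1/3b
2) 289.855ms=1/3b +289.855ms=1/3b
3) 579.71ms=2/3b +289.855ms=1/3b
4) 869.565ms=1b +248.447ms=2/7b
5) 1118.012ms=9/7b +124.224ms=1/7b
6) 1242.236ms=10/7b +124.224ms=1/7b
7) 1366.46ms=11/7b +124.224ms=1/7b
8) 1490.683ms=12/7b +124.224ms=1/7b
9) 1614.907ms=13/7b +124.224ms=1/7b
10) 1739.13ms=2b +248.447ms=2/7b
11) 1987.578ms=16/7b +496.894ms=4/7b
12) 2484.472ms=20/7b +248.447ms=2/7b
13) 2732.919ms=22/7b +248.447ms=2/7b
14) 2981.366ms=24/7b +248.447ms=2/7b
15) 3229.814ms=26/7b +248.447ms=2/7b
Σ=4b of 4 (69bpm 2/4) — PASS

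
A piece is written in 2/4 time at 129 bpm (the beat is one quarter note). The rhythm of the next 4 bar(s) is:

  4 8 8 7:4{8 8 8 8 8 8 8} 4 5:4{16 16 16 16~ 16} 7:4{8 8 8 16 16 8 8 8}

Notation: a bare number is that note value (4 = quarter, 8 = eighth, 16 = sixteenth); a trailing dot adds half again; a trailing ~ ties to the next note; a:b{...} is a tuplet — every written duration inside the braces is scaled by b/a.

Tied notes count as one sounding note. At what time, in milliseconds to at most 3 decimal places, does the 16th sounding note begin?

1. 0.0ms @ 0 + 465.116ms (1)
2. 465.116ms @ 1 + 232.558ms (1/2)
3. 697.674ms @ 3/2 + 232.558ms (1/2)
4. 930.233ms @ 2 + 132.89ms (2/7)
5. 1063.123ms @ 16/7 + 132.89ms (2/7)
6. 1196.013ms @ 18/7 + 132.89ms (2/7)
7. 1328.904ms @ 20/7 + 132.89ms (2/7)
8. 1461.794ms @ 22/7 + 132.89ms (2/7)
9. 1594.684ms @ 24/7 + 132.89ms (2/7)
10. 1727.575ms @ 26/7 + 132.89ms (2/7)
11. 1860.465ms @ 4 + 465.116ms (1)
12. 2325.581ms @ 5 + 93.023ms (1/5)
13. 2418.605ms @ 26/5 + 93.023ms (1/5)
14. 2511.628ms @ 27/5 + 93.023ms (1/5)
15. 2604.651ms @ 28/5 + 186.047ms (2/5)
16. 2790.698ms @ 6 + 132.89ms (2/7)
17. 2923.588ms @ 44/7 + 132.89ms (2/7)
18. 3056.478ms @ 46/7 + 132.89ms (2/7)
19. 3189.369ms @ 48/7 + 66.445ms (1/7)
20. 3255.814ms @ 7 + 66.445ms (1/7)
21. 3322.259ms @ 50/7 + 132.89ms (2/7)
22. 3455.15ms @ 52/7 + 132.89ms (2/7)
23. 3588.04ms @ 54/7 + 132.89ms (2/7)

note 16 onset = 6b = 2790.698ms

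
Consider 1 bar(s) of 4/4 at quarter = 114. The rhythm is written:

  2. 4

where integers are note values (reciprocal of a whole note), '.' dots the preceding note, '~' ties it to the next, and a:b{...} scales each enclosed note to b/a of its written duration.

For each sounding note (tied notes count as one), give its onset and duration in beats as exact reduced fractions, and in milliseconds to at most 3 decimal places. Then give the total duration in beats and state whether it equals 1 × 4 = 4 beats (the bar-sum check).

1) 0.0ms=0b +1578.947ms=3b
2) 1578.947ms=3b +526.316ms=1b
Σ=4b of 4 (114bpm 4/4) — PASS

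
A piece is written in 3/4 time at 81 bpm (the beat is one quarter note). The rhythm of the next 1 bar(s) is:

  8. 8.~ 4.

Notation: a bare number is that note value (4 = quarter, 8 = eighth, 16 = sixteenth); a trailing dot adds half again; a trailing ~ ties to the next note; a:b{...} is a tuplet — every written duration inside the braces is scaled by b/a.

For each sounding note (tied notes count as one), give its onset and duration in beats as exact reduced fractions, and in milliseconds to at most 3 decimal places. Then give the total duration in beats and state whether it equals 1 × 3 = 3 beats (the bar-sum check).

1) 0.0ms=0b +555.556ms=3/4b
2) 555.556ms=3/4b +1666.667ms=9/4b
Σ=3b of 3 (81bpm 3/4) — PASS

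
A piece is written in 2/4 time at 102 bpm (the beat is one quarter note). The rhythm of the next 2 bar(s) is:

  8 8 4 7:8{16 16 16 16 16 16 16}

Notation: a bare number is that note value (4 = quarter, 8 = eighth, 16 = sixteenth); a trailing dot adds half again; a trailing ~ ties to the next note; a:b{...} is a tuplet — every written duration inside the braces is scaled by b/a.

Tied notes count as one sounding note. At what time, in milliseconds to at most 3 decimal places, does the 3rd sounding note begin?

note 3 onset = 1b = 588.235ms

1. 0.0ms @ 0 + 294.118ms (1/2)
2. 294.118ms @ 1/2 + 294.118ms (1/2)
3. 588.235ms @ 1 + 588.235ms (1)
4. 1176.471ms @ 2 + 168.067ms (2/7)
5. 1344.538ms @ 16/7 + 168.067ms (2/7)
6. 1512.605ms @ 18/7 + 168.067ms (2/7)
7. 1680.672ms @ 20/7 + 168.067ms (2/7)
8. 1848.739ms @ 22/7 + 168.067ms (2/7)
9. 2016.807ms @ 24/7 + 168.067ms (2/7)
10. 2184.874ms @ 26/7 + 168.067ms (2/7)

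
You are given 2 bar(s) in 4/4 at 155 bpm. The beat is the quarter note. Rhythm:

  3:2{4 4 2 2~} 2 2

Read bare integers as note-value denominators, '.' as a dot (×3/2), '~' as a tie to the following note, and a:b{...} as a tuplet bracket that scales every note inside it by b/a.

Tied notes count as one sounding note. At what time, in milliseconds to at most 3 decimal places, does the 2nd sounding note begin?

note 2 onset = 2/3b = 258.065ms

1. 0.0ms @ 0 + 258.065ms (2/3)
2. 258.065ms @ 2/3 + 258.065ms (2/3)
3. 516.129ms @ 4/3 + 516.129ms (4/3)
4. 1032.258ms @ 8/3 + 1290.323ms (10/3)
5. 2322.581ms @ 6 + 774.194ms (2)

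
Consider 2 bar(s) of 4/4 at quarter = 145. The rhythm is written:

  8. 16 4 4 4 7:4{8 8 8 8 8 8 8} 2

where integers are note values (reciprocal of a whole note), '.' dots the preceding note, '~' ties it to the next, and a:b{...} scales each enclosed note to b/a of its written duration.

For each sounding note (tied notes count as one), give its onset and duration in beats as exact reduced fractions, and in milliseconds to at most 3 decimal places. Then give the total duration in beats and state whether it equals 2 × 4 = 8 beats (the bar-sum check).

1) 0.0ms=0b +310.345ms=3/4b
2) 310.345ms=3/4b +103.448ms=1/4b
3) 413.793ms=1b +413.793ms=1b
4) 827.586ms=2b +413.793ms=1b
5) 1241.379ms=3b +413.793ms=1b
6) 1655.172ms=4b +118.227ms=2/7b
7) 1773.399ms=30/7b +118.227ms=2/7b
8) 1891.626ms=32/7b +118.227ms=2/7b
9) 2009.852ms=34/7b +118.227ms=2/7b
10) 2128.079ms=36/7b +118.227ms=2/7b
11) 2246.305ms=38/7b +118.227ms=2/7b
12) 2364.532ms=40/7b +118.227ms=2/7b
13) 2482.759ms=6b +827.586ms=2b
Σ=8b of 8 (145bpm 4/4) — PASS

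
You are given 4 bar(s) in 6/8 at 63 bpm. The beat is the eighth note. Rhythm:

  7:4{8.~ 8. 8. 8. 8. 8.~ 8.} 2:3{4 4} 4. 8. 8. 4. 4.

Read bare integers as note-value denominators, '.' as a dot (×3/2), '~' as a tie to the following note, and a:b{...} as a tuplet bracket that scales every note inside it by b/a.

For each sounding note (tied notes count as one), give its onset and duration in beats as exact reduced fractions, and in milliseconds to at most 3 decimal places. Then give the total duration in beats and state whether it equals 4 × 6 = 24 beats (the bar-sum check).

1) 0.0ms=0b +1632.653ms=12/7b
2) 1632.653ms=12/7b +816.327ms=6/7b
3) 2448.98ms=18/7b +816.327ms=6/7b
4) 3265.306ms=24/7b +816.327ms=6/7b
5) 4081.633ms=30/7b +1632.653ms=12/7b
6) 5714.286ms=6b +2857.143ms=3b
7) 8571.429ms=9b +2857.143ms=3b
8) 11428.571ms=12b +2857.143ms=3b
9) 14285.714ms=15b +1428.571ms=3/2b
10) 15714.286ms=33/2b +1428.571ms=3/2b
11) 17142.857ms=18b +2857.143ms=3b
12) 20000.0ms=21b +2857.143ms=3b
Σ=24b of 24 (63bpm 6/8) — PASS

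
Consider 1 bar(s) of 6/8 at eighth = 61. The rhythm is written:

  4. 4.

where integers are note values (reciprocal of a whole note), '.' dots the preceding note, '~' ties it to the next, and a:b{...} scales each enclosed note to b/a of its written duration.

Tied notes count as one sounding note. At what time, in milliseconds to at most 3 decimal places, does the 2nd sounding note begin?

1. 0.0ms @ 0 + 2950.82ms (3)
2. 2950.82ms @ 3 + 2950.82ms (3)

note 2 onset = 3b = 2950.82ms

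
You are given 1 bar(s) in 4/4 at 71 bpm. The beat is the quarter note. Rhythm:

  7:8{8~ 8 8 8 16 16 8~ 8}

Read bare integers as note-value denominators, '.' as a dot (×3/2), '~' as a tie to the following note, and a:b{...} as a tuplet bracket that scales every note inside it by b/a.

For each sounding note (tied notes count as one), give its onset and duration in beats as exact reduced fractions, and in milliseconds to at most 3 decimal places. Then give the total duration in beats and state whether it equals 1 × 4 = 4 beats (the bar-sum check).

1) 0.0ms=0b +965.795ms=8/7b
2) 965.795ms=8/7b +482.897ms=4/7b
3) 1448.692ms=12/7b +482.897ms=4/7b
4) 1931.59ms=16/7b +241.449ms=2/7b
5) 2173.038ms=18/7b +241.449ms=2/7b
6) 2414.487ms=20/7b +965.795ms=8/7b
Σ=4b of 4 (71bpm 4/4) — PASS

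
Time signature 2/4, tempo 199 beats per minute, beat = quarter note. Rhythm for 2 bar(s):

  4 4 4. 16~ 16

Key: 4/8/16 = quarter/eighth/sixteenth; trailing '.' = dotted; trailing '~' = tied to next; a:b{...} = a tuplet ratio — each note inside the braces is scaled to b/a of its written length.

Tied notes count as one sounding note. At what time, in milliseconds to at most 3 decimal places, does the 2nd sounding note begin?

1. 0.0ms @ 0 + 301.508ms (1)
2. 301.508ms @ 1 + 301.508ms (1)
3. 603.015ms @ 2 + 452.261ms (3/2)
4. 1055.276ms @ 7/2 + 150.754ms (1/2)

note 2 onset = 1b = 301.508ms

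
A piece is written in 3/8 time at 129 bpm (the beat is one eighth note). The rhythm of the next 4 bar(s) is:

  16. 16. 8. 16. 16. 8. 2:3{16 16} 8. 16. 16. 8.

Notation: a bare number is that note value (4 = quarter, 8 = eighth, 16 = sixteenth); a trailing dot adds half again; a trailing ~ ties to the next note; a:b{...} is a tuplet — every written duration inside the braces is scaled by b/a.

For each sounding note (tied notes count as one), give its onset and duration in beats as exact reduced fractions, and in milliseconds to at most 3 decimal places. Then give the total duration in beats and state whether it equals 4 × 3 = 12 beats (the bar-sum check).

1) 0.0ms=0b +348.837ms=3/4b
2) 348.837ms=3/4b +348.837ms=3/4b
3) 697.674ms=3/2b +697.674ms=3/2b
4) 1395.349ms=3b +348.837ms=3/4b
5) 1744.186ms=15/4b +348.837ms=3/4b
6) 2093.023ms=9/2b +697.674ms=3/2b
7) 2790.698ms=6b +348.837ms=3/4b
8) 3139.535ms=27/4b +348.837ms=3/4b
9) 3488.372ms=15/2b +697.674ms=3/2b
10) 4186.047ms=9b +348.837ms=3/4b
11) 4534.884ms=39/4b +348.837ms=3/4b
12) 4883.721ms=21/2b +697.674ms=3/2b
Σ=12b of 12 (129bpm 3/8) — PASS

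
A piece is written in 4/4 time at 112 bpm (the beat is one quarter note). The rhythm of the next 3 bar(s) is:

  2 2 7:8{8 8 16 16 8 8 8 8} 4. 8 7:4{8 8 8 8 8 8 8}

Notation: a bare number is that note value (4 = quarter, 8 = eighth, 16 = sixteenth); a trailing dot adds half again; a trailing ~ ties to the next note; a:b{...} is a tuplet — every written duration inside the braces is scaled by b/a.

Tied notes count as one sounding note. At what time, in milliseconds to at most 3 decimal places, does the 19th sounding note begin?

1. 0.0ms @ 0 + 1071.429ms (2)
2. 1071.429ms @ 2 + 1071.429ms (2)
3. 2142.857ms @ 4 + 306.122ms (4/7)
4. 2448.98ms @ 32/7 + 306.122ms (4/7)
5. 2755.102ms @ 36/7 + 153.061ms (2/7)
6. 2908.163ms @ 38/7 + 153.061ms (2/7)
7. 3061.224ms @ 40/7 + 306.122ms (4/7)
8. 3367.347ms @ 44/7 + 306.122ms (4/7)
9. 3673.469ms @ 48/7 + 306.122ms (4/7)
10. 3979.592ms @ 52/7 + 306.122ms (4/7)
11. 4285.714ms @ 8 + 803.571ms (3/2)
12. 5089.286ms @ 19/2 + 267.857ms (1/2)
13. 5357.143ms @ 10 + 153.061ms (2/7)
14. 5510.204ms @ 72/7 + 153.061ms (2/7)
15. 5663.265ms @ 74/7 + 153.061ms (2/7)
16. 5816.327ms @ 76/7 + 153.061ms (2/7)
17. 5969.388ms @ 78/7 + 153.061ms (2/7)
18. 6122.449ms @ 80/7 + 153.061ms (2/7)
19. 6275.51ms @ 82/7 + 153.061ms (2/7)

note 19 onset = 82/7b = 6275.51ms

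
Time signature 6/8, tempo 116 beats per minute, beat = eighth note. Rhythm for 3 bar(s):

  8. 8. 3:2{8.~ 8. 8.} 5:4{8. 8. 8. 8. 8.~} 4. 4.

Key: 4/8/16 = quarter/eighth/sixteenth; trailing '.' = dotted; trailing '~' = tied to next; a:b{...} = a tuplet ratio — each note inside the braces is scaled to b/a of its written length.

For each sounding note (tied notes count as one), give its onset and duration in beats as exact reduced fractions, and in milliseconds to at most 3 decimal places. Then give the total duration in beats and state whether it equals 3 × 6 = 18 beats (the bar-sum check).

1) 0.0ms=0b +775.862ms=3/2b
2) 775.862ms=3/2b +775.862ms=3/2b
3) 1551.724ms=3b +1034.483ms=2b
4) 2586.207ms=5b +517.241ms=1b
5) 3103.448ms=6b +620.69ms=6/5b
6) 3724.138ms=36/5b +620.69ms=6/5b
7) 4344.828ms=42/5b +620.69ms=6/5b
8) 4965.517ms=48/5b +620.69ms=6/5b
9) 5586.207ms=54/5b +2172.414ms=21/5b
10) 7758.621ms=15b +1551.724ms=3b
Σ=18b of 18 (116bpm 6/8) — PASS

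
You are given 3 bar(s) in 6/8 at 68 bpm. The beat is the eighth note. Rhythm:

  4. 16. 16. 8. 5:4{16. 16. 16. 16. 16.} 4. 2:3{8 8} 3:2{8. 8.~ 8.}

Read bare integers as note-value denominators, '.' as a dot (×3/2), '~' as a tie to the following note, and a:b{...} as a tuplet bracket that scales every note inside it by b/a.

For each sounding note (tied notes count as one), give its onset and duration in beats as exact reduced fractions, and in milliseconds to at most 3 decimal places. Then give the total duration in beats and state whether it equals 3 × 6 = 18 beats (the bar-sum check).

1) 0.0ms=0b +2647.059ms=3b
2) 2647.059ms=3b +661.765ms=3/4b
3) 3308.824ms=15/4b +661.765ms=3/4b
4) 3970.588ms=9/2b +1323.529ms=3/2b
5) 5294.118ms=6b +529.412ms=3/5b
6) 5823.529ms=33/5b +529.412ms=3/5b
7) 6352.941ms=36/5b +529.412ms=3/5b
8) 6882.353ms=39/5b +529.412ms=3/5b
9) 7411.765ms=42/5b +529.412ms=3/5b
10) 7941.176ms=9b +2647.059ms=3b
11) 10588.235ms=12b +1323.529ms=3/2b
12) 11911.765ms=27/2b +1323.529ms=3/2b
13) 13235.294ms=15b +882.353ms=1b
14) 14117.647ms=16b +1764.706ms=2b
Σ=18b of 18 (68bpm 6/8) — PASS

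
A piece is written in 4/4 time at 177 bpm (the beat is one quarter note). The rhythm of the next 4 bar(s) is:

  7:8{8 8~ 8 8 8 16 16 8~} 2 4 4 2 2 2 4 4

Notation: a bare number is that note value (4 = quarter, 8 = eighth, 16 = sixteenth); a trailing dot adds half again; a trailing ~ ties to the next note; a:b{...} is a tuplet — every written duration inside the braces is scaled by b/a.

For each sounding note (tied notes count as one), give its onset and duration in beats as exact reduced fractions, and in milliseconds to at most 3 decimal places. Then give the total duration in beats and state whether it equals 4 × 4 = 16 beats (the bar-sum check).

1) 0.0ms=0b +193.705ms=4/7b
2) 193.705ms=4/7b +387.409ms=8/7b
3) 581.114ms=12/7b +193.705ms=4/7b
4) 774.818ms=16/7b +193.705ms=4/7b
5) 968.523ms=20/7b +96.852ms=2/7b
6) 1065.375ms=22/7b +96.852ms=2/7b
7) 1162.228ms=24/7b +871.671ms=18/7b
8) 2033.898ms=6b +338.983ms=1b
9) 2372.881ms=7b +338.983ms=1b
10) 2711.864ms=8b +677.966ms=2b
11) 3389.831ms=10b +677.966ms=2b
12) 4067.797ms=12b +677.966ms=2b
13) 4745.763ms=14b +338.983ms=1b
14) 5084.746ms=15b +338.983ms=1b
Σ=16b of 16 (177bpm 4/4) — PASS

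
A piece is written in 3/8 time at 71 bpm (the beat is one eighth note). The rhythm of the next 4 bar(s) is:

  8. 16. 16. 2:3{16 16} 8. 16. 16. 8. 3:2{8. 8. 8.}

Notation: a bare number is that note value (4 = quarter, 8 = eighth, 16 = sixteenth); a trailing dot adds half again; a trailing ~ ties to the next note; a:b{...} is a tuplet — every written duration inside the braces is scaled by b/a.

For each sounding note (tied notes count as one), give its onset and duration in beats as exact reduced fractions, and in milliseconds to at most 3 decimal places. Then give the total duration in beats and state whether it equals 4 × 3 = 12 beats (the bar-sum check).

1) 0.0ms=0b +1267.606ms=3/2b
2) 1267.606ms=3/2b +633.803ms=3/4b
3) 1901.408ms=9/4b +633.803ms=3/4b
4) 2535.211ms=3b +633.803ms=3/4b
5) 3169.014ms=15/4b +633.803ms=3/4b
6) 3802.817ms=9/2b +1267.606ms=3/2b
7) 5070.423ms=6b +633.803ms=3/4b
8) 5704.225ms=27/4b +633.803ms=3/4b
9) 6338.028ms=15/2b +1267.606ms=3/2b
10) 7605.634ms=9b +845.07ms=1b
11) 8450.704ms=10b +845.07ms=1b
12) 9295.775ms=11b +845.07ms=1b
Σ=12b of 12 (71bpm 3/8) — PASS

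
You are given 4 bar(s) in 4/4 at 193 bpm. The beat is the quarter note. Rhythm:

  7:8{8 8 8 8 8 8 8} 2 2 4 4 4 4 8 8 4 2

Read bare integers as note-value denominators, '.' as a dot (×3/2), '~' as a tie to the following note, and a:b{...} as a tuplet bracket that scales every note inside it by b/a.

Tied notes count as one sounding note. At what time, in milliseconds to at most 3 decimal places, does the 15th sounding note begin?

1. 0.0ms @ 0 + 177.646ms (4/7)
2. 177.646ms @ 4/7 + 177.646ms (4/7)
3. 355.292ms @ 8/7 + 177.646ms (4/7)
4. 532.939ms @ 12/7 + 177.646ms (4/7)
5. 710.585ms @ 16/7 + 177.646ms (4/7)
6. 888.231ms @ 20/7 + 177.646ms (4/7)
7. 1065.877ms @ 24/7 + 177.646ms (4/7)
8. 1243.523ms @ 4 + 621.762ms (2)
9. 1865.285ms @ 6 + 621.762ms (2)
10. 2487.047ms @ 8 + 310.881ms (1)
11. 2797.927ms @ 9 + 310.881ms (1)
12. 3108.808ms @ 10 + 310.881ms (1)
13. 3419.689ms @ 11 + 310.881ms (1)
14. 3730.57ms @ 12 + 155.44ms (1/2)
15. 3886.01ms @ 25/2 + 155.44ms (1/2)
16. 4041.451ms @ 13 + 310.881ms (1)
17. 4352.332ms @ 14 + 621.762ms (2)

note 15 onset = 25/2b = 3886.01ms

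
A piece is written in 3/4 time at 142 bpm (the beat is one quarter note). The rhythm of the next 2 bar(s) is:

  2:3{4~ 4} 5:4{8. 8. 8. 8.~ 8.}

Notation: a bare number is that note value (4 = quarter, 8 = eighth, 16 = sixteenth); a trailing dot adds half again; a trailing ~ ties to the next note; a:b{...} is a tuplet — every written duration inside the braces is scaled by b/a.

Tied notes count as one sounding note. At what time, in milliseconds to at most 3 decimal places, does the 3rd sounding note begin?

1. 0.0ms @ 0 + 1267.606ms (3)
2. 1267.606ms @ 3 + 253.521ms (3/5)
3. 1521.127ms @ 18/5 + 253.521ms (3/5)
4. 1774.648ms @ 21/5 + 253.521ms (3/5)
5. 2028.169ms @ 24/5 + 507.042ms (6/5)

note 3 onset = 18/5b = 1521.127ms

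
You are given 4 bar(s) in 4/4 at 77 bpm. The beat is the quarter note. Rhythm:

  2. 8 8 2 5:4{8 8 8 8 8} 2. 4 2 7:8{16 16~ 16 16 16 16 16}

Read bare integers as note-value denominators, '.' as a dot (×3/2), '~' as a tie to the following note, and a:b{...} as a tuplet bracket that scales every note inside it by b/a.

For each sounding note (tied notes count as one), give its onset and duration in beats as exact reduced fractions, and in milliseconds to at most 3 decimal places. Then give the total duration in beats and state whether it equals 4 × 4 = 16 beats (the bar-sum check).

1) 0.0ms=0b +2337.662ms=3b
2) 2337.662ms=3b +389.61ms=1/2b
3) 2727.273ms=7/2b +389.61ms=1/2b
4) 3116.883ms=4b +1558.442ms=2b
5) 4675.325ms=6b +311.688ms=2/5b
6) 4987.013ms=32/5b +311.688ms=2/5b
7) 5298.701ms=34/5b +311.688ms=2/5b
8) 5610.39ms=36/5b +311.688ms=2/5b
9) 5922.078ms=38/5b +311.688ms=2/5b
10) 6233.766ms=8b +2337.662ms=3b
11) 8571.429ms=11b +779.221ms=1b
12) 9350.649ms=12b +1558.442ms=2b
13) 10909.091ms=14b +222.635ms=2/7b
14) 11131.725ms=100/7b +445.269ms=4/7b
15) 11576.994ms=104/7b +222.635ms=2/7b
16) 11799.629ms=106/7b +222.635ms=2/7b
17) 12022.263ms=108/7b +222.635ms=2/7b
18) 12244.898ms=110/7b +222.635ms=2/7b
Σ=16b of 16 (77bpm 4/4) — PASS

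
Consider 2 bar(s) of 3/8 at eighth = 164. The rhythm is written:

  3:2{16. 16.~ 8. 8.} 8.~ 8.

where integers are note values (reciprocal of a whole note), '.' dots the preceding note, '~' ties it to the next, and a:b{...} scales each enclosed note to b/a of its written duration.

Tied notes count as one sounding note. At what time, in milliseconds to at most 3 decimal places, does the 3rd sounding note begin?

note 3 onset = 2b = 731.707ms

1. 0.0ms @ 0 + 182.927ms (1/2)
2. 182.927ms @ 1/2 + 548.78ms (3/2)
3. 731.707ms @ 2 + 365.854ms (1)
4. 1097.561ms @ 3 + 1097.561ms (3)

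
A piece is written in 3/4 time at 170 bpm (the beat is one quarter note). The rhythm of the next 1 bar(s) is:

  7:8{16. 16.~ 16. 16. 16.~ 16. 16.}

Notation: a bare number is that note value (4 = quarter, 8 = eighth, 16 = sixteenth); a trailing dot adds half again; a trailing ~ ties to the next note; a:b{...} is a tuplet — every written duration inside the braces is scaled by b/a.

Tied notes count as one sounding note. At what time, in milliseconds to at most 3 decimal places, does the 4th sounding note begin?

note 4 onset = 12/7b = 605.042ms

1. 0.0ms @ 0 + 151.261ms (3/7)
2. 151.261ms @ 3/7 + 302.521ms (6/7)
3. 453.782ms @ 9/7 + 151.261ms (3/7)
4. 605.042ms @ 12/7 + 302.521ms (6/7)
5. 907.563ms @ 18/7 + 151.261ms (3/7)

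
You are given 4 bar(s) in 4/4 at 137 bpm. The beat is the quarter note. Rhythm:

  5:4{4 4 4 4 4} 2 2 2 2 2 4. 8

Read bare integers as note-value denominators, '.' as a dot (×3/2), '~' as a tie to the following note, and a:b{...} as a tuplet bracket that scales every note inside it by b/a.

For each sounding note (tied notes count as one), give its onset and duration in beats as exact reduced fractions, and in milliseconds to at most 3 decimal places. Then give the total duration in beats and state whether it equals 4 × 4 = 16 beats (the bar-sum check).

1) 0.0ms=0b +350.365ms=4/5b
2) 350.365ms=4/5b +350.365ms=4/5b
3) 700.73ms=8/5b +350.365ms=4/5b
4) 1051.095ms=12/5b +350.365ms=4/5b
5) 1401.46ms=16/5b +350.365ms=4/5b
6) 1751.825ms=4b +875.912ms=2b
7) 2627.737ms=6b +875.912ms=2b
8) 3503.65ms=8b +875.912ms=2b
9) 4379.562ms=10b +875.912ms=2b
10) 5255.474ms=12b +875.912ms=2b
11) 6131.387ms=14b +656.934ms=3/2b
12) 6788.321ms=31/2b +218.978ms=1/2b
Σ=16b of 16 (137bpm 4/4) — PASS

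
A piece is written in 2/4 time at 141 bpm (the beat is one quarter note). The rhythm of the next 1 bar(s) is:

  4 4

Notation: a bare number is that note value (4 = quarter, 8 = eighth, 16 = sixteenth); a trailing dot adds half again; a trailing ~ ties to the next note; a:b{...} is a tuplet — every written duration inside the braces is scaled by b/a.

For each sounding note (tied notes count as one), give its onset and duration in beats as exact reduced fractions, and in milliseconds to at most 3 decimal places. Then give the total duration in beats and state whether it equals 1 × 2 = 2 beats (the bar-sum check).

1) 0.0ms=0b +425.532ms=1b
2) 425.532ms=1b +425.532ms=1b
Σ=2b of 2 (141bpm 2/4) — PASS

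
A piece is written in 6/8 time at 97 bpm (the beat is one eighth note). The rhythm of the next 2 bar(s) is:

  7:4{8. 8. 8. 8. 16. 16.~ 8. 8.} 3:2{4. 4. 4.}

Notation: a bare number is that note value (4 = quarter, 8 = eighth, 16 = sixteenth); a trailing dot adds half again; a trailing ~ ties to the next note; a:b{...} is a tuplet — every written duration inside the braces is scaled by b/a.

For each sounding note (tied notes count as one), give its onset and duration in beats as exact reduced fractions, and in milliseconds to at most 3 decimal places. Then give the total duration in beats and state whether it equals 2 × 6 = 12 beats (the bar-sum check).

1) 0.0ms=0b +530.191ms=6/7b
2) 530.191ms=6/7b +530.191ms=6/7b
3) 1060.383ms=12/7b +530.191ms=6/7b
4) 1590.574ms=18/7b +530.191ms=6/7b
5) 2120.766ms=24/7b +265.096ms=3/7b
6) 2385.862ms=27/7b +795.287ms=9/7b
7) 3181.149ms=36/7b +530.191ms=6/7b
8) 3711.34ms=6b +1237.113ms=2b
9) 4948.454ms=8b +1237.113ms=2b
10) 6185.567ms=10b +1237.113ms=2b
Σ=12b of 12 (97bpm 6/8) — PASS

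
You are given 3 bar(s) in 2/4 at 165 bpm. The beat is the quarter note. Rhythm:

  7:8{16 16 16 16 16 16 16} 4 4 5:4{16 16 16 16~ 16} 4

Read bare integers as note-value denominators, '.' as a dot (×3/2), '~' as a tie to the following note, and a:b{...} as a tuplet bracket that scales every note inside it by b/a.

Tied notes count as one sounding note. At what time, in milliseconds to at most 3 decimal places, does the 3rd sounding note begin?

1. 0.0ms @ 0 + 103.896ms (2/7)
2. 103.896ms @ 2/7 + 103.896ms (2/7)
3. 207.792ms @ 4/7 + 103.896ms (2/7)
4. 311.688ms @ 6/7 + 103.896ms (2/7)
5. 415.584ms @ 8/7 + 103.896ms (2/7)
6. 519.481ms @ 10/7 + 103.896ms (2/7)
7. 623.377ms @ 12/7 + 103.896ms (2/7)
8. 727.273ms @ 2 + 363.636ms (1)
9. 1090.909ms @ 3 + 363.636ms (1)
10. 1454.545ms @ 4 + 72.727ms (1/5)
11. 1527.273ms @ 21/5 + 72.727ms (1/5)
12. 1600.0ms @ 22/5 + 72.727ms (1/5)
13. 1672.727ms @ 23/5 + 145.455ms (2/5)
14. 1818.182ms @ 5 + 363.636ms (1)

note 3 onset = 4/7b = 207.792ms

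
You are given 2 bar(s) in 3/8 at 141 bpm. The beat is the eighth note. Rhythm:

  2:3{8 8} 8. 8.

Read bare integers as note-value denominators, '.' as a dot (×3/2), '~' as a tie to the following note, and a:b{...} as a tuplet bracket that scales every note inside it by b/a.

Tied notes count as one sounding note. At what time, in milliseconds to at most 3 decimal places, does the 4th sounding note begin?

1. 0.0ms @ 0 + 638.298ms (3/2)
2. 638.298ms @ 3/2 + 638.298ms (3/2)
3. 1276.596ms @ 3 + 638.298ms (3/2)
4. 1914.894ms @ 9/2 + 638.298ms (3/2)

note 4 onset = 9/2b = 1914.894ms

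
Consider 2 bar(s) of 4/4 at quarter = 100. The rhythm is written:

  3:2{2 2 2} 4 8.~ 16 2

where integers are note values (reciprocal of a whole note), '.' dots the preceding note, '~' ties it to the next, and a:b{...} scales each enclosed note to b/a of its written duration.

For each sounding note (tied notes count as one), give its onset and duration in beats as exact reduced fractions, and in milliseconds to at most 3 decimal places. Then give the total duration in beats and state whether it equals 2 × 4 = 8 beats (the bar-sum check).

1) 0.0ms=0b +800.0ms=4/3b
2) 800.0ms=4/3b +800.0ms=4/3b
3) 1600.0ms=8/3b +800.0ms=4/3b
4) 2400.0ms=4b +600.0ms=1b
5) 3000.0ms=5b +600.0ms=1b
6) 3600.0ms=6b +1200.0ms=2b
Σ=8b of 8 (100bpm 4/4) — PASS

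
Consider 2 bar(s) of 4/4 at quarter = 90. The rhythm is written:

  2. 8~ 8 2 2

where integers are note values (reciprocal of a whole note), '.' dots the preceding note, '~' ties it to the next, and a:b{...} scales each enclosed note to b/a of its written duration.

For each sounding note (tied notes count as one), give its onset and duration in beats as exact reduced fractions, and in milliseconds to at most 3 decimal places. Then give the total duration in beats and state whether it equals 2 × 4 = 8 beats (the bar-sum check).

1) 0.0ms=0b +2000.0ms=3b
2) 2000.0ms=3b +666.667ms=1b
3) 2666.667ms=4b +1333.333ms=2b
4) 4000.0ms=6b +1333.333ms=2b
Σ=8b of 8 (90bpm 4/4) — PASS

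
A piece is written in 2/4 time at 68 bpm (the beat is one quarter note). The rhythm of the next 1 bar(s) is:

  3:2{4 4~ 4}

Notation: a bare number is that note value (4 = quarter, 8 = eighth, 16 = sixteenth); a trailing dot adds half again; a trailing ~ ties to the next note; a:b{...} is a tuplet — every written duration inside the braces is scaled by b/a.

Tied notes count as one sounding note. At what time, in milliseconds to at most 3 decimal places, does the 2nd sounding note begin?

1. 0.0ms @ 0 + 588.235ms (2/3)
2. 588.235ms @ 2/3 + 1176.471ms (4/3)

note 2 onset = 2/3b = 588.235ms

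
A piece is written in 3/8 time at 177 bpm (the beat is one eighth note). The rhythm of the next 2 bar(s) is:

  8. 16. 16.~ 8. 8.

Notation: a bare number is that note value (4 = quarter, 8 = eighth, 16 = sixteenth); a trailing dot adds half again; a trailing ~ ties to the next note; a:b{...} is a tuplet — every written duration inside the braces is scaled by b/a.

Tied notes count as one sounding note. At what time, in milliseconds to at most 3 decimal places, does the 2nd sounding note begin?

1. 0.0ms @ 0 + 508.475ms (3/2)
2. 508.475ms @ 3/2 + 254.237ms (3/4)
3. 762.712ms @ 9/4 + 762.712ms (9/4)
4. 1525.424ms @ 9/2 + 508.475ms (3/2)

note 2 onset = 3/2b = 508.475ms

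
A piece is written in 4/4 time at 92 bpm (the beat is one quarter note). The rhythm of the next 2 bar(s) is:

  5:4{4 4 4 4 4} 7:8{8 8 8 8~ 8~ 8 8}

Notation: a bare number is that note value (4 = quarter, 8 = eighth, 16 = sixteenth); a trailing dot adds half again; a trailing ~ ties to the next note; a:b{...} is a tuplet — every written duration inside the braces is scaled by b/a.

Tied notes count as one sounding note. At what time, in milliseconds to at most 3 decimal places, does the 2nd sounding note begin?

1. 0.0ms @ 0 + 521.739ms (4/5)
2. 521.739ms @ 4/5 + 521.739ms (4/5)
3. 1043.478ms @ 8/5 + 521.739ms (4/5)
4. 1565.217ms @ 12/5 + 521.739ms (4/5)
5. 2086.957ms @ 16/5 + 521.739ms (4/5)
6. 2608.696ms @ 4 + 372.671ms (4/7)
7. 2981.366ms @ 32/7 + 372.671ms (4/7)
8. 3354.037ms @ 36/7 + 372.671ms (4/7)
9. 3726.708ms @ 40/7 + 1118.012ms (12/7)
10. 4844.72ms @ 52/7 + 372.671ms (4/7)

note 2 onset = 4/5b = 521.739ms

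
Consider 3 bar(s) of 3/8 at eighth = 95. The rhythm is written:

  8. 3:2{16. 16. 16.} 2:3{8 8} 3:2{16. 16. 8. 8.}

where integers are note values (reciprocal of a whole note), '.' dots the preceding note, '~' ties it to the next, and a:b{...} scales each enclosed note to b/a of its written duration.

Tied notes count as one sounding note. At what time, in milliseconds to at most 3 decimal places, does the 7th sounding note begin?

1. 0.0ms @ 0 + 947.368ms (3/2)
2. 947.368ms @ 3/2 + 315.789ms (1/2)
3. 1263.158ms @ 2 + 315.789ms (1/2)
4. 1578.947ms @ 5/2 + 315.789ms (1/2)
5. 1894.737ms @ 3 + 947.368ms (3/2)
6. 2842.105ms @ 9/2 + 947.368ms (3/2)
7. 3789.474ms @ 6 + 315.789ms (1/2)
8. 4105.263ms @ 13/2 + 315.789ms (1/2)
9. 4421.053ms @ 7 + 631.579ms (1)
10. 5052.632ms @ 8 + 631.579ms (1)

note 7 onset = 6b = 3789.474ms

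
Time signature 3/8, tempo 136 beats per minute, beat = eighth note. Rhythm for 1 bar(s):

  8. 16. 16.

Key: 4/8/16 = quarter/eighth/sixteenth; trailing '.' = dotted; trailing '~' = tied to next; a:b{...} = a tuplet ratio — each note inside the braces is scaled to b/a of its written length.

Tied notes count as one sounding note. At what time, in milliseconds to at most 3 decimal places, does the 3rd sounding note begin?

1. 0.0ms @ 0 + 661.765ms (3/2)
2. 661.765ms @ 3/2 + 330.882ms (3/4)
3. 992.647ms @ 9/4 + 330.882ms (3/4)

note 3 onset = 9/4b = 992.647ms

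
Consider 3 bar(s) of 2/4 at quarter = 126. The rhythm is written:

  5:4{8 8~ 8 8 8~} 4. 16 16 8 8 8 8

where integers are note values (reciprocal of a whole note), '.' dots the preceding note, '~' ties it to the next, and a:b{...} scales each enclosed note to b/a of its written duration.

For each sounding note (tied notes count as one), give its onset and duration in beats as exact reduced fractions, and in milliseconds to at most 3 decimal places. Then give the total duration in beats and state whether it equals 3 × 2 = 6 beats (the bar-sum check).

1) 0.0ms=0b +190.476ms=2/5b
2) 190.476ms=2/5b +380.952ms=4/5b
3) 571.429ms=6/5b +190.476ms=2/5b
4) 761.905ms=8/5b +904.762ms=19/10b
5) 1666.667ms=7/2b +119.048ms=1/4b
6) 1785.714ms=15/4b +119.048ms=1/4b
7) 1904.762ms=4b +238.095ms=1/2b
8) 2142.857ms=9/2b +238.095ms=1/2b
9) 2380.952ms=5b +238.095ms=1/2b
10) 2619.048ms=11/2b +238.095ms=1/2b
Σ=6b of 6 (126bpm 2/4) — PASS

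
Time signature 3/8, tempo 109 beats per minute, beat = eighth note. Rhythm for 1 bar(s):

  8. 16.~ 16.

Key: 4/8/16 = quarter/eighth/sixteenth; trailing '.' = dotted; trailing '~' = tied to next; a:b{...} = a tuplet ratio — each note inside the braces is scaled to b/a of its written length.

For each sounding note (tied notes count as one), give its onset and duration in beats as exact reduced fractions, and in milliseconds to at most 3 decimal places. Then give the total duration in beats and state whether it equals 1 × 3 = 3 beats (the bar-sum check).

1) 0.0ms=0b +825.688ms=3/2b
2) 825.688ms=3/2b +825.688ms=3/2b
Σ=3b of 3 (109bpm 3/8) — PASS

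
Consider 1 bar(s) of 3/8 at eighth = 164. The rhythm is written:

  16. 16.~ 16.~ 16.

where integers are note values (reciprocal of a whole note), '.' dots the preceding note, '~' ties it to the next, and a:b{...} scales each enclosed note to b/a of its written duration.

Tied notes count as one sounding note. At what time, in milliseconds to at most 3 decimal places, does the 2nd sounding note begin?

note 2 onset = 3/4b = 274.39ms

1. 0.0ms @ 0 + 274.39ms (3/4)
2. 274.39ms @ 3/4 + 823.171ms (9/4)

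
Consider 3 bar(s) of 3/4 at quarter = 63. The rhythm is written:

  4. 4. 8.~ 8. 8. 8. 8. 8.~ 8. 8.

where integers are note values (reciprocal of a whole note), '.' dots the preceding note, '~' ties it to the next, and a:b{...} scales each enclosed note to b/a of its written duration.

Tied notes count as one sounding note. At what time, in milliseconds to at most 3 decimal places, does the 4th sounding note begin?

note 4 onset = 9/2b = 4285.714ms

1. 0.0ms @ 0 + 1428.571ms (3/2)
2. 1428.571ms @ 3/2 + 1428.571ms (3/2)
3. 2857.143ms @ 3 + 1428.571ms (3/2)
4. 4285.714ms @ 9/2 + 714.286ms (3/4)
5. 5000.0ms @ 21/4 + 714.286ms (3/4)
6. 5714.286ms @ 6 + 714.286ms (3/4)
7. 6428.571ms @ 27/4 + 1428.571ms (3/2)
8. 7857.143ms @ 33/4 + 714.286ms (3/4)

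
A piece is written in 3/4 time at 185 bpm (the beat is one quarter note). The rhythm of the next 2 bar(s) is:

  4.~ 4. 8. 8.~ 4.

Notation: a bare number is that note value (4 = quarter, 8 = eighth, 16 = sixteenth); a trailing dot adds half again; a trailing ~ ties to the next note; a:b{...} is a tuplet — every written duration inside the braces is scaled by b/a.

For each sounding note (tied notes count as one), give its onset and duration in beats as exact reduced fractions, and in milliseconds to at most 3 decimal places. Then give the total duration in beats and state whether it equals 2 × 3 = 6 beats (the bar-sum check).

1) 0.0ms=0b +972.973ms=3b
2) 972.973ms=3b +243.243ms=3/4b
3) 1216.216ms=15/4b +729.73ms=9/4b
Σ=6b of 6 (185bpm 3/4) — PASS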